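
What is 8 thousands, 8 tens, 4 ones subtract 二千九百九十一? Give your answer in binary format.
Convert 8 thousands, 8 tens, 4 ones (place-value notation) → 8×1000 + 8×10 + 4 = 8084 (decimal)
Convert 二千九百九十一 (Chinese numeral) → 2×1000 + 9×100 + 9×10 + 1 = 2991 (decimal)
Compute 8084 - 2991 = 5093
Convert 5093 (decimal) → 5093 = 4096 + 512 + 256 + 128 + 64 + 32 + 4 + 1 → 0b1001111100101 (binary)
0b1001111100101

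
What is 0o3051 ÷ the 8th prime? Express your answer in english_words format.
Convert 0o3051 (octal) → 3×512 + 5×8 + 1 = 1577 (decimal)
Convert the 8th prime (prime index) → 19 (decimal)
Compute 1577 ÷ 19 = 83
Convert 83 (decimal) → eighty-three (English words)
eighty-three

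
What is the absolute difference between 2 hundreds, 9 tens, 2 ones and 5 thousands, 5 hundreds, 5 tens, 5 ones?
Convert 2 hundreds, 9 tens, 2 ones (place-value notation) → 2×100 + 9×10 + 2 = 292 (decimal)
Convert 5 thousands, 5 hundreds, 5 tens, 5 ones (place-value notation) → 5×1000 + 5×100 + 5×10 + 5 = 5555 (decimal)
Compute |292 - 5555| = 5263
5263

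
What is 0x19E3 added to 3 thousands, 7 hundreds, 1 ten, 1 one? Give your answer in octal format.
Convert 0x19E3 (hexadecimal) → 1×4096 + 9×256 + 14×16 + 3 = 6627 (decimal)
Convert 3 thousands, 7 hundreds, 1 ten, 1 one (place-value notation) → 3×1000 + 7×100 + 1×10 + 1 = 3711 (decimal)
Compute 6627 + 3711 = 10338
Convert 10338 (decimal) → 10338 = 2×4096 + 4×512 + 1×64 + 4×8 + 2 → 0o24142 (octal)
0o24142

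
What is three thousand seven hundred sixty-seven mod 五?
Convert three thousand seven hundred sixty-seven (English words) → 3×1000 + 7×100 + 67 = 3767 (decimal)
Convert 五 (Chinese numeral) → 5 (decimal)
Compute 3767 mod 5 = 2
2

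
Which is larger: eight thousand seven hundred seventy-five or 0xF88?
Convert eight thousand seven hundred seventy-five (English words) → 8×1000 + 7×100 + 75 = 8775 (decimal)
Convert 0xF88 (hexadecimal) → 15×256 + 8×16 + 8 = 3976 (decimal)
Compare 8775 vs 3976: larger = 8775
8775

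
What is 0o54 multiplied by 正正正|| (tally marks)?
Convert 0o54 (octal) → 5×8 + 4 = 44 (decimal)
Convert 正正正|| (tally marks) → 5 + 5 + 5 + 2 = 17 (decimal)
Compute 44 × 17 = 748
748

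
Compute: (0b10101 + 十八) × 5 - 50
Convert 0b10101 (binary) → 16 + 4 + 1 = 21 (decimal)
Convert 十八 (Chinese numeral) → 1×10 + 8 = 18 (decimal)
Expression in decimal: (21 + 18) × 5 - 50
Parentheses first: 21 + 18 = 39
Multiply: 39 × 5 = 195
Subtract: 195 - 50 = 145
145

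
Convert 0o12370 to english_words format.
Convert 0o12370 (octal) → 1×4096 + 2×512 + 3×64 + 7×8 = 5368 (decimal)
Convert 5368 (decimal) → 5368 = 5×1000 + 3×100 + 68 → five thousand three hundred sixty-eight (English words)
five thousand three hundred sixty-eight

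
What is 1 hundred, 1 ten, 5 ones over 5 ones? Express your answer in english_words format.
Convert 1 hundred, 1 ten, 5 ones (place-value notation) → 1×100 + 1×10 + 5 = 115 (decimal)
Convert 5 ones (place-value notation) → 5 (decimal)
Compute 115 ÷ 5 = 23
Convert 23 (decimal) → twenty-three (English words)
twenty-three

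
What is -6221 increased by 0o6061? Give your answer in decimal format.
Convert 0o6061 (octal) → 6×512 + 6×8 + 1 = 3121 (decimal)
Compute -6221 + 3121 = -3100
-3100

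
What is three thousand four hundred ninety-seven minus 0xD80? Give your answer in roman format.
Convert three thousand four hundred ninety-seven (English words) → 3×1000 + 4×100 + 97 = 3497 (decimal)
Convert 0xD80 (hexadecimal) → 13×256 + 8×16 = 3456 (decimal)
Compute 3497 - 3456 = 41
Convert 41 (decimal) → 41 = 40 + 1 → XLI (Roman numeral)
XLI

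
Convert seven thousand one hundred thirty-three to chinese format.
Convert seven thousand one hundred thirty-three (English words) → 7×1000 + 1×100 + 33 = 7133 (decimal)
Convert 7133 (decimal) → 7133 = 7×1000 + 1×100 + 3×10 + 3 → 七千一百三十三 (Chinese numeral)
七千一百三十三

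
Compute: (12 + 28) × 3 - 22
Parentheses first: 12 + 28 = 40
Multiply: 40 × 3 = 120
Subtract: 120 - 22 = 98
98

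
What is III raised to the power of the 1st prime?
Convert III (Roman numeral) → 1 + 1 + 1 = 3 (decimal)
Convert the 1st prime (prime index) → 2 (decimal)
Compute 3 ^ 2 = 9
9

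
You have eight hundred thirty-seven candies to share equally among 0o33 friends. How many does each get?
Convert eight hundred thirty-seven (English words) → 8×100 + 37 = 837 (decimal)
Convert 0o33 (octal) → 3×8 + 3 = 27 (decimal)
Compute 837 ÷ 27 = 31
31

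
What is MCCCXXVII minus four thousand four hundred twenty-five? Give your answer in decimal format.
Convert MCCCXXVII (Roman numeral) → 1000 + 100 + 100 + 100 + 10 + 10 + 5 + 1 + 1 = 1327 (decimal)
Convert four thousand four hundred twenty-five (English words) → 4×1000 + 4×100 + 25 = 4425 (decimal)
Compute 1327 - 4425 = -3098
-3098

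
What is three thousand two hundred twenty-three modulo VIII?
Convert three thousand two hundred twenty-three (English words) → 3×1000 + 2×100 + 23 = 3223 (decimal)
Convert VIII (Roman numeral) → 5 + 1 + 1 + 1 = 8 (decimal)
Compute 3223 mod 8 = 7
7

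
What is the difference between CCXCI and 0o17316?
Convert CCXCI (Roman numeral) → 100 + 100 + 90 + 1 = 291 (decimal)
Convert 0o17316 (octal) → 1×4096 + 7×512 + 3×64 + 1×8 + 6 = 7886 (decimal)
Difference: |291 - 7886| = 7595
7595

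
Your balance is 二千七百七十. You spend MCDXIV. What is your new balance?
Convert 二千七百七十 (Chinese numeral) → 2×1000 + 7×100 + 7×10 = 2770 (decimal)
Convert MCDXIV (Roman numeral) → 1000 + 400 + 10 + 4 = 1414 (decimal)
Compute 2770 - 1414 = 1356
1356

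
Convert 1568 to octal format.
Convert 1568 (decimal) → 1568 = 3×512 + 4×8 → 0o3040 (octal)
0o3040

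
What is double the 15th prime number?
The 15th prime number = 47
Compute 47 × 2 = 94
94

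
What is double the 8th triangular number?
The 8th triangular number = 8×9/2 = 36
Compute 36 × 2 = 72
72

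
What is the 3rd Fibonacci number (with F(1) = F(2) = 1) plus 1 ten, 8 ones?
The 3rd Fibonacci number (with F(1) = F(2) = 1): 1, 1, 2 → 2
Convert 1 ten, 8 ones (place-value notation) → 1×10 + 8 = 18 (decimal)
Compute 2 + 18 = 20
20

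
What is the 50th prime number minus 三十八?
The 50th prime number = 229
Convert 三十八 (Chinese numeral) → 3×10 + 8 = 38 (decimal)
Compute 229 - 38 = 191
191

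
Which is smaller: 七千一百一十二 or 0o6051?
Convert 七千一百一十二 (Chinese numeral) → 7×1000 + 1×100 + 1×10 + 2 = 7112 (decimal)
Convert 0o6051 (octal) → 6×512 + 5×8 + 1 = 3113 (decimal)
Compare 7112 vs 3113: smaller = 3113
3113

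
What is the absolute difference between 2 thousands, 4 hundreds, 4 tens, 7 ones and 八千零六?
Convert 2 thousands, 4 hundreds, 4 tens, 7 ones (place-value notation) → 2×1000 + 4×100 + 4×10 + 7 = 2447 (decimal)
Convert 八千零六 (Chinese numeral) → 8×1000 + 6 = 8006 (decimal)
Compute |2447 - 8006| = 5559
5559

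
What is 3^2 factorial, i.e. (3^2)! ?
Convert 3^2 (power) → 9 (decimal)
Compute 9! = 362880
362880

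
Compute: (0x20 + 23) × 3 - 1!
Convert 0x20 (hexadecimal) → 2×16 = 32 (decimal)
Convert 1! (factorial) → 1 (decimal)
Expression in decimal: (32 + 23) × 3 - 1
Parentheses first: 32 + 23 = 55
Multiply: 55 × 3 = 165
Subtract: 165 - 1 = 164
164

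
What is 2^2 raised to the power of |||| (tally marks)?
Convert 2^2 (power) → 4 (decimal)
Convert |||| (tally marks) → 4 (decimal)
Compute 4 ^ 4 = 256
256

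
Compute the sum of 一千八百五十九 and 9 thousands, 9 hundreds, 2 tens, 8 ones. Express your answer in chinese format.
Convert 一千八百五十九 (Chinese numeral) → 1×1000 + 8×100 + 5×10 + 9 = 1859 (decimal)
Convert 9 thousands, 9 hundreds, 2 tens, 8 ones (place-value notation) → 9×1000 + 9×100 + 2×10 + 8 = 9928 (decimal)
Compute 1859 + 9928 = 11787
Convert 11787 (decimal) → 11787 = 1×10000 + 1×1000 + 7×100 + 8×10 + 7 → 一万一千七百八十七 (Chinese numeral)
一万一千七百八十七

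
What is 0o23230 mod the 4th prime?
Convert 0o23230 (octal) → 2×4096 + 3×512 + 2×64 + 3×8 = 9880 (decimal)
Convert the 4th prime (prime index) → 7 (decimal)
Compute 9880 mod 7 = 3
3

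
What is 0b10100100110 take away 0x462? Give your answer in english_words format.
Convert 0b10100100110 (binary) → 1024 + 256 + 32 + 4 + 2 = 1318 (decimal)
Convert 0x462 (hexadecimal) → 4×256 + 6×16 + 2 = 1122 (decimal)
Compute 1318 - 1122 = 196
Convert 196 (decimal) → 196 = 1×100 + 96 → one hundred ninety-six (English words)
one hundred ninety-six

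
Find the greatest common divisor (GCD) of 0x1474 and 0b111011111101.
Convert 0x1474 (hexadecimal) → 1×4096 + 4×256 + 7×16 + 4 = 5236 (decimal)
Convert 0b111011111101 (binary) → 2048 + 1024 + 512 + 128 + 64 + 32 + 16 + 8 + 4 + 1 = 3837 (decimal)
Compute gcd(5236, 3837) = 1
1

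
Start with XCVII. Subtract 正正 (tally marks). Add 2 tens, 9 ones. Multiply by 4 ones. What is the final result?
Convert XCVII (Roman numeral) → 90 + 5 + 1 + 1 = 97 (decimal)
Start: 97
Convert 正正 (tally marks) → 5 + 5 = 10 (decimal)
97 - 10 = 87
Convert 2 tens, 9 ones (place-value notation) → 2×10 + 9 = 29 (decimal)
87 + 29 = 116
Convert 4 ones (place-value notation) → 4 (decimal)
116 × 4 = 464
464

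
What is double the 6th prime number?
The 6th prime number = 13
Compute 13 × 2 = 26
26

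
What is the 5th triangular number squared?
The 5th triangular number = 5×6/2 = 15
Compute 15² = 15 × 15 = 225
225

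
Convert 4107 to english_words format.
Convert 4107 (decimal) → 4107 = 4×1000 + 1×100 + 7 → four thousand one hundred seven (English words)
four thousand one hundred seven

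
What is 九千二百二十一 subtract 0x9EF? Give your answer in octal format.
Convert 九千二百二十一 (Chinese numeral) → 9×1000 + 2×100 + 2×10 + 1 = 9221 (decimal)
Convert 0x9EF (hexadecimal) → 9×256 + 14×16 + 15 = 2543 (decimal)
Compute 9221 - 2543 = 6678
Convert 6678 (decimal) → 6678 = 1×4096 + 5×512 + 2×8 + 6 → 0o15026 (octal)
0o15026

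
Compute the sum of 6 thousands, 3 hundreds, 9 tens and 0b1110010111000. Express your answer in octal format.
Convert 6 thousands, 3 hundreds, 9 tens (place-value notation) → 6×1000 + 3×100 + 9×10 = 6390 (decimal)
Convert 0b1110010111000 (binary) → 4096 + 2048 + 1024 + 128 + 32 + 16 + 8 = 7352 (decimal)
Compute 6390 + 7352 = 13742
Convert 13742 (decimal) → 13742 = 3×4096 + 2×512 + 6×64 + 5×8 + 6 → 0o32656 (octal)
0o32656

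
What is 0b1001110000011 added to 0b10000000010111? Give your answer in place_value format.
Convert 0b1001110000011 (binary) → 4096 + 512 + 256 + 128 + 2 + 1 = 4995 (decimal)
Convert 0b10000000010111 (binary) → 8192 + 16 + 4 + 2 + 1 = 8215 (decimal)
Compute 4995 + 8215 = 13210
Convert 13210 (decimal) → 13210 = 13×1000 + 2×100 + 1×10 → 13 thousands, 2 hundreds, 1 ten (place-value notation)
13 thousands, 2 hundreds, 1 ten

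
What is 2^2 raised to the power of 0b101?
Convert 2^2 (power) → 4 (decimal)
Convert 0b101 (binary) → 4 + 1 = 5 (decimal)
Compute 4 ^ 5 = 1024
1024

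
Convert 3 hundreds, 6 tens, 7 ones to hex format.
Convert 3 hundreds, 6 tens, 7 ones (place-value notation) → 3×100 + 6×10 + 7 = 367 (decimal)
Convert 367 (decimal) → 367 = 1×256 + 6×16 + 15 → 0x16F (hexadecimal)
0x16F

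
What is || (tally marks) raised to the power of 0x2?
Convert || (tally marks) → 2 (decimal)
Convert 0x2 (hexadecimal) → 2 (decimal)
Compute 2 ^ 2 = 4
4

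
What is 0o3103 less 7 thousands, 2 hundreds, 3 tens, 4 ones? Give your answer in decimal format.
Convert 0o3103 (octal) → 3×512 + 1×64 + 3 = 1603 (decimal)
Convert 7 thousands, 2 hundreds, 3 tens, 4 ones (place-value notation) → 7×1000 + 2×100 + 3×10 + 4 = 7234 (decimal)
Compute 1603 - 7234 = -5631
-5631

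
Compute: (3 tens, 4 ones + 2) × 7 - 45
Convert 3 tens, 4 ones (place-value notation) → 3×10 + 4 = 34 (decimal)
Expression in decimal: (34 + 2) × 7 - 45
Parentheses first: 34 + 2 = 36
Multiply: 36 × 7 = 252
Subtract: 252 - 45 = 207
207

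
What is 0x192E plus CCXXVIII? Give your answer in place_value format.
Convert 0x192E (hexadecimal) → 1×4096 + 9×256 + 2×16 + 14 = 6446 (decimal)
Convert CCXXVIII (Roman numeral) → 100 + 100 + 10 + 10 + 5 + 1 + 1 + 1 = 228 (decimal)
Compute 6446 + 228 = 6674
Convert 6674 (decimal) → 6674 = 6×1000 + 6×100 + 7×10 + 4 → 6 thousands, 6 hundreds, 7 tens, 4 ones (place-value notation)
6 thousands, 6 hundreds, 7 tens, 4 ones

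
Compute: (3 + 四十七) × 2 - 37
Convert 四十七 (Chinese numeral) → 4×10 + 7 = 47 (decimal)
Expression in decimal: (3 + 47) × 2 - 37
Parentheses first: 3 + 47 = 50
Multiply: 50 × 2 = 100
Subtract: 100 - 37 = 63
63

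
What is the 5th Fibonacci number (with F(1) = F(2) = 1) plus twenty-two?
The 5th Fibonacci number (with F(1) = F(2) = 1): 1, 1, 2, 3, 5 → 5
Convert twenty-two (English words) → 22 (decimal)
Compute 5 + 22 = 27
27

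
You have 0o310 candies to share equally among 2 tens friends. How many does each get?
Convert 0o310 (octal) → 3×64 + 1×8 = 200 (decimal)
Convert 2 tens (place-value notation) → 2×10 = 20 (decimal)
Compute 200 ÷ 20 = 10
10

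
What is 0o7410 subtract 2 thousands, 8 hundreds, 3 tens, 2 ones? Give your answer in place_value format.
Convert 0o7410 (octal) → 7×512 + 4×64 + 1×8 = 3848 (decimal)
Convert 2 thousands, 8 hundreds, 3 tens, 2 ones (place-value notation) → 2×1000 + 8×100 + 3×10 + 2 = 2832 (decimal)
Compute 3848 - 2832 = 1016
Convert 1016 (decimal) → 1016 = 1×1000 + 1×10 + 6 → 1 thousand, 1 ten, 6 ones (place-value notation)
1 thousand, 1 ten, 6 ones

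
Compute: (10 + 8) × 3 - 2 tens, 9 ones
Convert 2 tens, 9 ones (place-value notation) → 2×10 + 9 = 29 (decimal)
Expression in decimal: (10 + 8) × 3 - 29
Parentheses first: 10 + 8 = 18
Multiply: 18 × 3 = 54
Subtract: 54 - 29 = 25
25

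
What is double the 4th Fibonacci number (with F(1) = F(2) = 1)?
The 4th Fibonacci number (with F(1) = F(2) = 1): 1, 1, 2, 3 → 3
Compute 3 × 2 = 6
6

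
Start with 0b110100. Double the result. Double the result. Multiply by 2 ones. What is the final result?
Convert 0b110100 (binary) → 32 + 16 + 4 = 52 (decimal)
Start: 52
52 × 2 = 104
104 × 2 = 208
Convert 2 ones (place-value notation) → 2 (decimal)
208 × 2 = 416
416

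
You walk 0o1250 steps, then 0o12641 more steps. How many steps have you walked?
Convert 0o1250 (octal) → 1×512 + 2×64 + 5×8 = 680 (decimal)
Convert 0o12641 (octal) → 1×4096 + 2×512 + 6×64 + 4×8 + 1 = 5537 (decimal)
Compute 680 + 5537 = 6217
6217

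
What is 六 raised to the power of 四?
Convert 六 (Chinese numeral) → 6 (decimal)
Convert 四 (Chinese numeral) → 4 (decimal)
Compute 6 ^ 4 = 1296
1296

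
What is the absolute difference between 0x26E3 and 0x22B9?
Convert 0x26E3 (hexadecimal) → 2×4096 + 6×256 + 14×16 + 3 = 9955 (decimal)
Convert 0x22B9 (hexadecimal) → 2×4096 + 2×256 + 11×16 + 9 = 8889 (decimal)
Compute |9955 - 8889| = 1066
1066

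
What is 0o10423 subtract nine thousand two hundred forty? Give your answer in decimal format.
Convert 0o10423 (octal) → 1×4096 + 4×64 + 2×8 + 3 = 4371 (decimal)
Convert nine thousand two hundred forty (English words) → 9×1000 + 2×100 + 40 = 9240 (decimal)
Compute 4371 - 9240 = -4869
-4869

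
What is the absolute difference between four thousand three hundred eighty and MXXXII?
Convert four thousand three hundred eighty (English words) → 4×1000 + 3×100 + 80 = 4380 (decimal)
Convert MXXXII (Roman numeral) → 1000 + 10 + 10 + 10 + 1 + 1 = 1032 (decimal)
Compute |4380 - 1032| = 3348
3348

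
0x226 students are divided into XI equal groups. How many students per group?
Convert 0x226 (hexadecimal) → 2×256 + 2×16 + 6 = 550 (decimal)
Convert XI (Roman numeral) → 10 + 1 = 11 (decimal)
Compute 550 ÷ 11 = 50
50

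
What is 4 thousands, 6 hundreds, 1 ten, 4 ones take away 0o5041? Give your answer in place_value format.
Convert 4 thousands, 6 hundreds, 1 ten, 4 ones (place-value notation) → 4×1000 + 6×100 + 1×10 + 4 = 4614 (decimal)
Convert 0o5041 (octal) → 5×512 + 4×8 + 1 = 2593 (decimal)
Compute 4614 - 2593 = 2021
Convert 2021 (decimal) → 2021 = 2×1000 + 2×10 + 1 → 2 thousands, 2 tens, 1 one (place-value notation)
2 thousands, 2 tens, 1 one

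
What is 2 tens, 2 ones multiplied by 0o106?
Convert 2 tens, 2 ones (place-value notation) → 2×10 + 2 = 22 (decimal)
Convert 0o106 (octal) → 1×64 + 6 = 70 (decimal)
Compute 22 × 70 = 1540
1540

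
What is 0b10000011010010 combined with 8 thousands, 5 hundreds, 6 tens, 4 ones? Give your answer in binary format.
Convert 0b10000011010010 (binary) → 8192 + 128 + 64 + 16 + 2 = 8402 (decimal)
Convert 8 thousands, 5 hundreds, 6 tens, 4 ones (place-value notation) → 8×1000 + 5×100 + 6×10 + 4 = 8564 (decimal)
Compute 8402 + 8564 = 16966
Convert 16966 (decimal) → 16966 = 16384 + 512 + 64 + 4 + 2 → 0b100001001000110 (binary)
0b100001001000110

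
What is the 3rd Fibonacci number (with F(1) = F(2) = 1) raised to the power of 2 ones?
Convert the 3rd Fibonacci number (with F(1) = F(2) = 1) (Fibonacci index) → 1, 1, 2 → 2 (decimal)
Convert 2 ones (place-value notation) → 2 (decimal)
Compute 2 ^ 2 = 4
4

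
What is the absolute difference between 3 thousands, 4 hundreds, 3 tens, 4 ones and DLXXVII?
Convert 3 thousands, 4 hundreds, 3 tens, 4 ones (place-value notation) → 3×1000 + 4×100 + 3×10 + 4 = 3434 (decimal)
Convert DLXXVII (Roman numeral) → 500 + 50 + 10 + 10 + 5 + 1 + 1 = 577 (decimal)
Compute |3434 - 577| = 2857
2857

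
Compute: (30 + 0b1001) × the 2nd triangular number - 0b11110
Convert 0b1001 (binary) → 8 + 1 = 9 (decimal)
Convert the 2nd triangular number (triangular index) → 2×3/2 = 3 (decimal)
Convert 0b11110 (binary) → 16 + 8 + 4 + 2 = 30 (decimal)
Expression in decimal: (30 + 9) × 3 - 30
Parentheses first: 30 + 9 = 39
Multiply: 39 × 3 = 117
Subtract: 117 - 30 = 87
87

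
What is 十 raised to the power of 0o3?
Convert 十 (Chinese numeral) → 1×10 = 10 (decimal)
Convert 0o3 (octal) → 3 (decimal)
Compute 10 ^ 3 = 1000
1000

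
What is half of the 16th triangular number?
The 16th triangular number = 16×17/2 = 136
Compute 136 ÷ 2 = 68
68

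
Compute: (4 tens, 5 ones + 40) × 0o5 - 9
Convert 4 tens, 5 ones (place-value notation) → 4×10 + 5 = 45 (decimal)
Convert 0o5 (octal) → 5 (decimal)
Expression in decimal: (45 + 40) × 5 - 9
Parentheses first: 45 + 40 = 85
Multiply: 85 × 5 = 425
Subtract: 425 - 9 = 416
416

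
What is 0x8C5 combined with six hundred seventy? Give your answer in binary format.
Convert 0x8C5 (hexadecimal) → 8×256 + 12×16 + 5 = 2245 (decimal)
Convert six hundred seventy (English words) → 6×100 + 70 = 670 (decimal)
Compute 2245 + 670 = 2915
Convert 2915 (decimal) → 2915 = 2048 + 512 + 256 + 64 + 32 + 2 + 1 → 0b101101100011 (binary)
0b101101100011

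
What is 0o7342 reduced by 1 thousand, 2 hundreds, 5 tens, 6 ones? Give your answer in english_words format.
Convert 0o7342 (octal) → 7×512 + 3×64 + 4×8 + 2 = 3810 (decimal)
Convert 1 thousand, 2 hundreds, 5 tens, 6 ones (place-value notation) → 1×1000 + 2×100 + 5×10 + 6 = 1256 (decimal)
Compute 3810 - 1256 = 2554
Convert 2554 (decimal) → 2554 = 2×1000 + 5×100 + 54 → two thousand five hundred fifty-four (English words)
two thousand five hundred fifty-four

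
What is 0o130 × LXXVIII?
Convert 0o130 (octal) → 1×64 + 3×8 = 88 (decimal)
Convert LXXVIII (Roman numeral) → 50 + 10 + 10 + 5 + 1 + 1 + 1 = 78 (decimal)
Compute 88 × 78 = 6864
6864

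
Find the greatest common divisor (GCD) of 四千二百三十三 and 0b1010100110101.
Convert 四千二百三十三 (Chinese numeral) → 4×1000 + 2×100 + 3×10 + 3 = 4233 (decimal)
Convert 0b1010100110101 (binary) → 4096 + 1024 + 256 + 32 + 16 + 4 + 1 = 5429 (decimal)
Compute gcd(4233, 5429) = 1
1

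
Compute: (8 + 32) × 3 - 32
Parentheses first: 8 + 32 = 40
Multiply: 40 × 3 = 120
Subtract: 120 - 32 = 88
88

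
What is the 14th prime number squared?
The 14th prime number = 43
Compute 43² = 43 × 43 = 1849
1849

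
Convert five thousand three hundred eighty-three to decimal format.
Convert five thousand three hundred eighty-three (English words) → 5×1000 + 3×100 + 83 = 5383 (decimal)
5383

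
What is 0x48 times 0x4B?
Convert 0x48 (hexadecimal) → 4×16 + 8 = 72 (decimal)
Convert 0x4B (hexadecimal) → 4×16 + 11 = 75 (decimal)
Compute 72 × 75 = 5400
5400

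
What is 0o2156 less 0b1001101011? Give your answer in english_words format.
Convert 0o2156 (octal) → 2×512 + 1×64 + 5×8 + 6 = 1134 (decimal)
Convert 0b1001101011 (binary) → 512 + 64 + 32 + 8 + 2 + 1 = 619 (decimal)
Compute 1134 - 619 = 515
Convert 515 (decimal) → 515 = 5×100 + 15 → five hundred fifteen (English words)
five hundred fifteen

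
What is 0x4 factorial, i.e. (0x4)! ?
Convert 0x4 (hexadecimal) → 4 (decimal)
Compute 4! = 24
24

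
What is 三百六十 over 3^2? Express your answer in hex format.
Convert 三百六十 (Chinese numeral) → 3×100 + 6×10 = 360 (decimal)
Convert 3^2 (power) → 9 (decimal)
Compute 360 ÷ 9 = 40
Convert 40 (decimal) → 40 = 2×16 + 8 → 0x28 (hexadecimal)
0x28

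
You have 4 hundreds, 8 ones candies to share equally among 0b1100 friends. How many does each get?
Convert 4 hundreds, 8 ones (place-value notation) → 4×100 + 8 = 408 (decimal)
Convert 0b1100 (binary) → 8 + 4 = 12 (decimal)
Compute 408 ÷ 12 = 34
34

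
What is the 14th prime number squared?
The 14th prime number = 43
Compute 43² = 43 × 43 = 1849
1849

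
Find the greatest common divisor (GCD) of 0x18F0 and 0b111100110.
Convert 0x18F0 (hexadecimal) → 1×4096 + 8×256 + 15×16 = 6384 (decimal)
Convert 0b111100110 (binary) → 256 + 128 + 64 + 32 + 4 + 2 = 486 (decimal)
Compute gcd(6384, 486) = 6
6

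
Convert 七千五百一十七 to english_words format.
Convert 七千五百一十七 (Chinese numeral) → 7×1000 + 5×100 + 1×10 + 7 = 7517 (decimal)
Convert 7517 (decimal) → 7517 = 7×1000 + 5×100 + 17 → seven thousand five hundred seventeen (English words)
seven thousand five hundred seventeen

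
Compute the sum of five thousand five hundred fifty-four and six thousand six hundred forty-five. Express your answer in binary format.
Convert five thousand five hundred fifty-four (English words) → 5×1000 + 5×100 + 54 = 5554 (decimal)
Convert six thousand six hundred forty-five (English words) → 6×1000 + 6×100 + 45 = 6645 (decimal)
Compute 5554 + 6645 = 12199
Convert 12199 (decimal) → 12199 = 8192 + 2048 + 1024 + 512 + 256 + 128 + 32 + 4 + 2 + 1 → 0b10111110100111 (binary)
0b10111110100111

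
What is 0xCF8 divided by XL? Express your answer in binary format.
Convert 0xCF8 (hexadecimal) → 12×256 + 15×16 + 8 = 3320 (decimal)
Convert XL (Roman numeral) → 40 (decimal)
Compute 3320 ÷ 40 = 83
Convert 83 (decimal) → 83 = 64 + 16 + 2 + 1 → 0b1010011 (binary)
0b1010011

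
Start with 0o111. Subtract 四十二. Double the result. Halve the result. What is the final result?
Convert 0o111 (octal) → 1×64 + 1×8 + 1 = 73 (decimal)
Start: 73
Convert 四十二 (Chinese numeral) → 4×10 + 2 = 42 (decimal)
73 - 42 = 31
31 × 2 = 62
62 ÷ 2 = 31
31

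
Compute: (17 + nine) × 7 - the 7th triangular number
Convert nine (English words) → 9 (decimal)
Convert the 7th triangular number (triangular index) → 7×8/2 = 28 (decimal)
Expression in decimal: (17 + 9) × 7 - 28
Parentheses first: 17 + 9 = 26
Multiply: 26 × 7 = 182
Subtract: 182 - 28 = 154
154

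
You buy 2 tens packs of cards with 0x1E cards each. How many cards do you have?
Convert 0x1E (hexadecimal) → 1×16 + 14 = 30 (decimal)
Convert 2 tens (place-value notation) → 2×10 = 20 (decimal)
Compute 30 × 20 = 600
600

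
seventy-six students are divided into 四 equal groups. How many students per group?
Convert seventy-six (English words) → 76 (decimal)
Convert 四 (Chinese numeral) → 4 (decimal)
Compute 76 ÷ 4 = 19
19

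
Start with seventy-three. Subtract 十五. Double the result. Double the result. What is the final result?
Convert seventy-three (English words) → 73 (decimal)
Start: 73
Convert 十五 (Chinese numeral) → 1×10 + 5 = 15 (decimal)
73 - 15 = 58
58 × 2 = 116
116 × 2 = 232
232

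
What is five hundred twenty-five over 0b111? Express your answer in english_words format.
Convert five hundred twenty-five (English words) → 5×100 + 25 = 525 (decimal)
Convert 0b111 (binary) → 4 + 2 + 1 = 7 (decimal)
Compute 525 ÷ 7 = 75
Convert 75 (decimal) → seventy-five (English words)
seventy-five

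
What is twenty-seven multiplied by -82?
Convert twenty-seven (English words) → 27 (decimal)
Compute 27 × -82 = -2214
-2214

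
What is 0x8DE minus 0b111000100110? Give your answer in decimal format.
Convert 0x8DE (hexadecimal) → 8×256 + 13×16 + 14 = 2270 (decimal)
Convert 0b111000100110 (binary) → 2048 + 1024 + 512 + 32 + 4 + 2 = 3622 (decimal)
Compute 2270 - 3622 = -1352
-1352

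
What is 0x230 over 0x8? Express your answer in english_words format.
Convert 0x230 (hexadecimal) → 2×256 + 3×16 = 560 (decimal)
Convert 0x8 (hexadecimal) → 8 (decimal)
Compute 560 ÷ 8 = 70
Convert 70 (decimal) → seventy (English words)
seventy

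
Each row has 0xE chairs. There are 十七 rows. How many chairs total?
Convert 0xE (hexadecimal) → 14 (decimal)
Convert 十七 (Chinese numeral) → 1×10 + 7 = 17 (decimal)
Compute 14 × 17 = 238
238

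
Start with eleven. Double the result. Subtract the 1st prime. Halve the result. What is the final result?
Convert eleven (English words) → 11 (decimal)
Start: 11
11 × 2 = 22
Convert the 1st prime (prime index) → 2 (decimal)
22 - 2 = 20
20 ÷ 2 = 10
10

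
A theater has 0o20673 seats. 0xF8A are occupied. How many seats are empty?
Convert 0o20673 (octal) → 2×4096 + 6×64 + 7×8 + 3 = 8635 (decimal)
Convert 0xF8A (hexadecimal) → 15×256 + 8×16 + 10 = 3978 (decimal)
Compute 8635 - 3978 = 4657
4657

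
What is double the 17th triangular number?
The 17th triangular number = 17×18/2 = 153
Compute 153 × 2 = 306
306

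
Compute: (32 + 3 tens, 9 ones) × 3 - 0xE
Convert 3 tens, 9 ones (place-value notation) → 3×10 + 9 = 39 (decimal)
Convert 0xE (hexadecimal) → 14 (decimal)
Expression in decimal: (32 + 39) × 3 - 14
Parentheses first: 32 + 39 = 71
Multiply: 71 × 3 = 213
Subtract: 213 - 14 = 199
199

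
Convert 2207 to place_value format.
Convert 2207 (decimal) → 2207 = 2×1000 + 2×100 + 7 → 2 thousands, 2 hundreds, 7 ones (place-value notation)
2 thousands, 2 hundreds, 7 ones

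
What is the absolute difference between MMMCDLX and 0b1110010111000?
Convert MMMCDLX (Roman numeral) → 1000 + 1000 + 1000 + 400 + 50 + 10 = 3460 (decimal)
Convert 0b1110010111000 (binary) → 4096 + 2048 + 1024 + 128 + 32 + 16 + 8 = 7352 (decimal)
Compute |3460 - 7352| = 3892
3892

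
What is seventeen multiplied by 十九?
Convert seventeen (English words) → 17 (decimal)
Convert 十九 (Chinese numeral) → 1×10 + 9 = 19 (decimal)
Compute 17 × 19 = 323
323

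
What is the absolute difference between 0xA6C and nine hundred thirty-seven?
Convert 0xA6C (hexadecimal) → 10×256 + 6×16 + 12 = 2668 (decimal)
Convert nine hundred thirty-seven (English words) → 9×100 + 37 = 937 (decimal)
Compute |2668 - 937| = 1731
1731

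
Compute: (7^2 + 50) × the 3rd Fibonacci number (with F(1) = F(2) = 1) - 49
Convert 7^2 (power) → 49 (decimal)
Convert the 3rd Fibonacci number (with F(1) = F(2) = 1) (Fibonacci index) → 1, 1, 2 → 2 (decimal)
Expression in decimal: (49 + 50) × 2 - 49
Parentheses first: 49 + 50 = 99
Multiply: 99 × 2 = 198
Subtract: 198 - 49 = 149
149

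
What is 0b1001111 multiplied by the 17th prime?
Convert 0b1001111 (binary) → 64 + 8 + 4 + 2 + 1 = 79 (decimal)
Convert the 17th prime (prime index) → 59 (decimal)
Compute 79 × 59 = 4661
4661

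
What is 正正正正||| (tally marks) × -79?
Convert 正正正正||| (tally marks) → 5 + 5 + 5 + 5 + 3 = 23 (decimal)
Compute 23 × -79 = -1817
-1817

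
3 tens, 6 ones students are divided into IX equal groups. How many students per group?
Convert 3 tens, 6 ones (place-value notation) → 3×10 + 6 = 36 (decimal)
Convert IX (Roman numeral) → 9 (decimal)
Compute 36 ÷ 9 = 4
4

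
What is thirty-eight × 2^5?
Convert thirty-eight (English words) → 38 (decimal)
Convert 2^5 (power) → 32 (decimal)
Compute 38 × 32 = 1216
1216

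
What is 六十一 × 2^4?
Convert 六十一 (Chinese numeral) → 6×10 + 1 = 61 (decimal)
Convert 2^4 (power) → 16 (decimal)
Compute 61 × 16 = 976
976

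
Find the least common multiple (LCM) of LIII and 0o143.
Convert LIII (Roman numeral) → 50 + 1 + 1 + 1 = 53 (decimal)
Convert 0o143 (octal) → 1×64 + 4×8 + 3 = 99 (decimal)
Compute lcm(53, 99) = 5247
5247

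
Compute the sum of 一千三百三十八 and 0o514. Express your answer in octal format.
Convert 一千三百三十八 (Chinese numeral) → 1×1000 + 3×100 + 3×10 + 8 = 1338 (decimal)
Convert 0o514 (octal) → 5×64 + 1×8 + 4 = 332 (decimal)
Compute 1338 + 332 = 1670
Convert 1670 (decimal) → 1670 = 3×512 + 2×64 + 6 → 0o3206 (octal)
0o3206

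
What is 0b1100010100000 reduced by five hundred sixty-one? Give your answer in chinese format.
Convert 0b1100010100000 (binary) → 4096 + 2048 + 128 + 32 = 6304 (decimal)
Convert five hundred sixty-one (English words) → 5×100 + 61 = 561 (decimal)
Compute 6304 - 561 = 5743
Convert 5743 (decimal) → 5743 = 5×1000 + 7×100 + 4×10 + 3 → 五千七百四十三 (Chinese numeral)
五千七百四十三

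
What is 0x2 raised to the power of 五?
Convert 0x2 (hexadecimal) → 2 (decimal)
Convert 五 (Chinese numeral) → 5 (decimal)
Compute 2 ^ 5 = 32
32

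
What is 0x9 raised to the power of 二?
Convert 0x9 (hexadecimal) → 9 (decimal)
Convert 二 (Chinese numeral) → 2 (decimal)
Compute 9 ^ 2 = 81
81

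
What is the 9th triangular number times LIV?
Convert the 9th triangular number (triangular index) → 9×10/2 = 45 (decimal)
Convert LIV (Roman numeral) → 50 + 4 = 54 (decimal)
Compute 45 × 54 = 2430
2430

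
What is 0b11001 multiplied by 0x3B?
Convert 0b11001 (binary) → 16 + 8 + 1 = 25 (decimal)
Convert 0x3B (hexadecimal) → 3×16 + 11 = 59 (decimal)
Compute 25 × 59 = 1475
1475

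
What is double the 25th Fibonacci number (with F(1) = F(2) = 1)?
The 25th Fibonacci number (with F(1) = F(2) = 1) = 75025
Compute 75025 × 2 = 150050
150050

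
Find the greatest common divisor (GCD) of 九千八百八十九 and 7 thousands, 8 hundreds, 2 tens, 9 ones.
Convert 九千八百八十九 (Chinese numeral) → 9×1000 + 8×100 + 8×10 + 9 = 9889 (decimal)
Convert 7 thousands, 8 hundreds, 2 tens, 9 ones (place-value notation) → 7×1000 + 8×100 + 2×10 + 9 = 7829 (decimal)
Compute gcd(9889, 7829) = 1
1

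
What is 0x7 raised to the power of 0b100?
Convert 0x7 (hexadecimal) → 7 (decimal)
Convert 0b100 (binary) → 4 (decimal)
Compute 7 ^ 4 = 2401
2401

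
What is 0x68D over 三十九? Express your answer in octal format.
Convert 0x68D (hexadecimal) → 6×256 + 8×16 + 13 = 1677 (decimal)
Convert 三十九 (Chinese numeral) → 3×10 + 9 = 39 (decimal)
Compute 1677 ÷ 39 = 43
Convert 43 (decimal) → 43 = 5×8 + 3 → 0o53 (octal)
0o53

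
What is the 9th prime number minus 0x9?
The 9th prime number = 23
Convert 0x9 (hexadecimal) → 9 (decimal)
Compute 23 - 9 = 14
14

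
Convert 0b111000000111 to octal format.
Convert 0b111000000111 (binary) → 2048 + 1024 + 512 + 4 + 2 + 1 = 3591 (decimal)
Convert 3591 (decimal) → 3591 = 7×512 + 7 → 0o7007 (octal)
0o7007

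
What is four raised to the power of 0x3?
Convert four (English words) → 4 (decimal)
Convert 0x3 (hexadecimal) → 3 (decimal)
Compute 4 ^ 3 = 64
64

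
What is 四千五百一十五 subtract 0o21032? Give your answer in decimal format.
Convert 四千五百一十五 (Chinese numeral) → 4×1000 + 5×100 + 1×10 + 5 = 4515 (decimal)
Convert 0o21032 (octal) → 2×4096 + 1×512 + 3×8 + 2 = 8730 (decimal)
Compute 4515 - 8730 = -4215
-4215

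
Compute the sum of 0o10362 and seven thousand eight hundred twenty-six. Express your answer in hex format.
Convert 0o10362 (octal) → 1×4096 + 3×64 + 6×8 + 2 = 4338 (decimal)
Convert seven thousand eight hundred twenty-six (English words) → 7×1000 + 8×100 + 26 = 7826 (decimal)
Compute 4338 + 7826 = 12164
Convert 12164 (decimal) → 12164 = 2×4096 + 15×256 + 8×16 + 4 → 0x2F84 (hexadecimal)
0x2F84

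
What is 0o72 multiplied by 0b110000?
Convert 0o72 (octal) → 7×8 + 2 = 58 (decimal)
Convert 0b110000 (binary) → 32 + 16 = 48 (decimal)
Compute 58 × 48 = 2784
2784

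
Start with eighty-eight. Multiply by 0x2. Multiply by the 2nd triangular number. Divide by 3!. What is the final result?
Convert eighty-eight (English words) → 88 (decimal)
Start: 88
Convert 0x2 (hexadecimal) → 2 (decimal)
88 × 2 = 176
Convert the 2nd triangular number (triangular index) → 2×3/2 = 3 (decimal)
176 × 3 = 528
Convert 3! (factorial) → 6 (decimal)
528 ÷ 6 = 88
88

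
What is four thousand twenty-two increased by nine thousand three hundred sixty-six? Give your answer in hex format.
Convert four thousand twenty-two (English words) → 4×1000 + 22 = 4022 (decimal)
Convert nine thousand three hundred sixty-six (English words) → 9×1000 + 3×100 + 66 = 9366 (decimal)
Compute 4022 + 9366 = 13388
Convert 13388 (decimal) → 13388 = 3×4096 + 4×256 + 4×16 + 12 → 0x344C (hexadecimal)
0x344C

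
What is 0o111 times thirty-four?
Convert 0o111 (octal) → 1×64 + 1×8 + 1 = 73 (decimal)
Convert thirty-four (English words) → 34 (decimal)
Compute 73 × 34 = 2482
2482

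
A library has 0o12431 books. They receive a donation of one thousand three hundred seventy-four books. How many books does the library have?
Convert 0o12431 (octal) → 1×4096 + 2×512 + 4×64 + 3×8 + 1 = 5401 (decimal)
Convert one thousand three hundred seventy-four (English words) → 1×1000 + 3×100 + 74 = 1374 (decimal)
Compute 5401 + 1374 = 6775
6775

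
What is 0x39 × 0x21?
Convert 0x39 (hexadecimal) → 3×16 + 9 = 57 (decimal)
Convert 0x21 (hexadecimal) → 2×16 + 1 = 33 (decimal)
Compute 57 × 33 = 1881
1881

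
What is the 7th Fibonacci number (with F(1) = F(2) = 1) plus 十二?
The 7th Fibonacci number (with F(1) = F(2) = 1): 1, 1, 2, 3, 5, 8, 13 → 13
Convert 十二 (Chinese numeral) → 1×10 + 2 = 12 (decimal)
Compute 13 + 12 = 25
25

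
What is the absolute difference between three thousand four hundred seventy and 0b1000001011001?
Convert three thousand four hundred seventy (English words) → 3×1000 + 4×100 + 70 = 3470 (decimal)
Convert 0b1000001011001 (binary) → 4096 + 64 + 16 + 8 + 1 = 4185 (decimal)
Compute |3470 - 4185| = 715
715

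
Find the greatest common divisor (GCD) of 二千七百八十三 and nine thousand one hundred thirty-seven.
Convert 二千七百八十三 (Chinese numeral) → 2×1000 + 7×100 + 8×10 + 3 = 2783 (decimal)
Convert nine thousand one hundred thirty-seven (English words) → 9×1000 + 1×100 + 37 = 9137 (decimal)
Compute gcd(2783, 9137) = 1
1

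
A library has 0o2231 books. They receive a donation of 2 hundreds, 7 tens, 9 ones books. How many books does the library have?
Convert 0o2231 (octal) → 2×512 + 2×64 + 3×8 + 1 = 1177 (decimal)
Convert 2 hundreds, 7 tens, 9 ones (place-value notation) → 2×100 + 7×10 + 9 = 279 (decimal)
Compute 1177 + 279 = 1456
1456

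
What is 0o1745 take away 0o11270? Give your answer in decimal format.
Convert 0o1745 (octal) → 1×512 + 7×64 + 4×8 + 5 = 997 (decimal)
Convert 0o11270 (octal) → 1×4096 + 1×512 + 2×64 + 7×8 = 4792 (decimal)
Compute 997 - 4792 = -3795
-3795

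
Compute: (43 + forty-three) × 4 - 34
Convert forty-three (English words) → 43 (decimal)
Expression in decimal: (43 + 43) × 4 - 34
Parentheses first: 43 + 43 = 86
Multiply: 86 × 4 = 344
Subtract: 344 - 34 = 310
310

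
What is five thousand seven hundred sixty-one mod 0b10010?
Convert five thousand seven hundred sixty-one (English words) → 5×1000 + 7×100 + 61 = 5761 (decimal)
Convert 0b10010 (binary) → 16 + 2 = 18 (decimal)
Compute 5761 mod 18 = 1
1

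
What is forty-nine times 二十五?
Convert forty-nine (English words) → 49 (decimal)
Convert 二十五 (Chinese numeral) → 2×10 + 5 = 25 (decimal)
Compute 49 × 25 = 1225
1225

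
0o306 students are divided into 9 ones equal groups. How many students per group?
Convert 0o306 (octal) → 3×64 + 6 = 198 (decimal)
Convert 9 ones (place-value notation) → 9 (decimal)
Compute 198 ÷ 9 = 22
22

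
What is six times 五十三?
Convert six (English words) → 6 (decimal)
Convert 五十三 (Chinese numeral) → 5×10 + 3 = 53 (decimal)
Compute 6 × 53 = 318
318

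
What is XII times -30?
Convert XII (Roman numeral) → 10 + 1 + 1 = 12 (decimal)
Compute 12 × -30 = -360
-360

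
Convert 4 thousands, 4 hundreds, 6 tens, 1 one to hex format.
Convert 4 thousands, 4 hundreds, 6 tens, 1 one (place-value notation) → 4×1000 + 4×100 + 6×10 + 1 = 4461 (decimal)
Convert 4461 (decimal) → 4461 = 1×4096 + 1×256 + 6×16 + 13 → 0x116D (hexadecimal)
0x116D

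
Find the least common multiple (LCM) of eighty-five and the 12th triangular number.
Convert eighty-five (English words) → 85 (decimal)
Convert the 12th triangular number (triangular index) → 12×13/2 = 78 (decimal)
Compute lcm(85, 78) = 6630
6630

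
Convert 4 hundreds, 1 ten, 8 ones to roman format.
Convert 4 hundreds, 1 ten, 8 ones (place-value notation) → 4×100 + 1×10 + 8 = 418 (decimal)
Convert 418 (decimal) → 418 = 400 + 10 + 5 + 1 + 1 + 1 → CDXVIII (Roman numeral)
CDXVIII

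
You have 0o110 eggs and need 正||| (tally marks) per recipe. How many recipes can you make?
Convert 0o110 (octal) → 1×64 + 1×8 = 72 (decimal)
Convert 正||| (tally marks) → 5 + 3 = 8 (decimal)
Compute 72 ÷ 8 = 9
9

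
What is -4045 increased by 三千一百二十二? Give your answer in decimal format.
Convert 三千一百二十二 (Chinese numeral) → 3×1000 + 1×100 + 2×10 + 2 = 3122 (decimal)
Compute -4045 + 3122 = -923
-923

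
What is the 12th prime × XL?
Convert the 12th prime (prime index) → 37 (decimal)
Convert XL (Roman numeral) → 40 (decimal)
Compute 37 × 40 = 1480
1480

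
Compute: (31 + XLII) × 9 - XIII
Convert XLII (Roman numeral) → 40 + 1 + 1 = 42 (decimal)
Convert XIII (Roman numeral) → 10 + 1 + 1 + 1 = 13 (decimal)
Expression in decimal: (31 + 42) × 9 - 13
Parentheses first: 31 + 42 = 73
Multiply: 73 × 9 = 657
Subtract: 657 - 13 = 644
644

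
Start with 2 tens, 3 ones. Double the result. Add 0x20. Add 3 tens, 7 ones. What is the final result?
Convert 2 tens, 3 ones (place-value notation) → 2×10 + 3 = 23 (decimal)
Start: 23
23 × 2 = 46
Convert 0x20 (hexadecimal) → 2×16 = 32 (decimal)
46 + 32 = 78
Convert 3 tens, 7 ones (place-value notation) → 3×10 + 7 = 37 (decimal)
78 + 37 = 115
115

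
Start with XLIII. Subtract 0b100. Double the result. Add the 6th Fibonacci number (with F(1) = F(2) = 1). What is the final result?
Convert XLIII (Roman numeral) → 40 + 1 + 1 + 1 = 43 (decimal)
Start: 43
Convert 0b100 (binary) → 4 (decimal)
43 - 4 = 39
39 × 2 = 78
Convert the 6th Fibonacci number (with F(1) = F(2) = 1) (Fibonacci index) → 1, 1, 2, 3, 5, 8 → 8 (decimal)
78 + 8 = 86
86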